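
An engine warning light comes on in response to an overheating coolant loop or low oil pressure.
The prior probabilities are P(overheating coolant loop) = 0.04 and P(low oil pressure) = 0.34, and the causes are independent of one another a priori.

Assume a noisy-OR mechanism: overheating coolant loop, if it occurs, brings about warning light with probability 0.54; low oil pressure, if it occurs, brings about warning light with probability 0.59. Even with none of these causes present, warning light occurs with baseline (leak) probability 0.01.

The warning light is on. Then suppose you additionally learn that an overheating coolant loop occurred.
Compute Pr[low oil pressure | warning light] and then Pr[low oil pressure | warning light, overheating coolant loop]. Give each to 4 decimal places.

Pr[low oil pressure | warning light] ≈ 0.9082; Pr[low oil pressure | warning light, overheating coolant loop] ≈ 0.4348

Under noisy-OR, P(warning light | causes) = 1 − (1−0.01)·∏(1−qᵢ) over the active causes.
P(warning light) = 0.01×0.96×0.66 + 0.5941×0.96×0.34 + 0.5446×0.04×0.66 + 0.813286×0.04×0.34 = 0.006336 + 0.193914 + 0.014377 + 0.011061 = 0.225688
Restricting to configurations with low oil pressure present: 0.193914 + 0.011061 = 0.204975.
Hence the posterior is 0.204975/0.225688 ≈ 0.9082.

Now condition on the additional information:
P(warning light | overheating coolant loop) = 0.5446·0.66 + 0.813286·0.34 = 0.359436 + 0.276517 = 0.635953
The low oil pressure-present share is 0.813286·0.34 = 0.276517.
Hence the posterior is 0.276517/0.635953 ≈ 0.4348.
The drop from 0.9082 to 0.4348 is the explaining-away (discounting) effect.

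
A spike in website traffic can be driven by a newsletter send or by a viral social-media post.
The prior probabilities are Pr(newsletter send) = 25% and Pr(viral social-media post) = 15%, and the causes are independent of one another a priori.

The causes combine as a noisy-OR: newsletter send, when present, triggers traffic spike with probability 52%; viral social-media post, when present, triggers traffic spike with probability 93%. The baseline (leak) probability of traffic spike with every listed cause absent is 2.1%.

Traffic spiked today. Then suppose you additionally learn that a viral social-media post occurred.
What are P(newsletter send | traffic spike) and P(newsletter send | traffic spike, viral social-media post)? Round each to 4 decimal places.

P(newsletter send | traffic spike) ≈ 0.5575; P(newsletter send | traffic spike, viral social-media post) ≈ 0.2571

Under noisy-OR, P(traffic spike | causes) = 1 − (1−0.021)·∏(1−qᵢ) over the active causes.
Numerator (weight on configurations with newsletter send): 0.112642 + 0.036266 = 0.148908
Normalizer over all consistent configurations: 0.021*0.75*0.85 + 0.93147*0.75*0.15 + 0.53008*0.25*0.85 + 0.967106*0.25*0.15 = 0.267086
Posterior = 0.148908 / 0.267086 ≈ 0.5575

Now condition on the additional information:
Sum P(traffic spike|·) weighted by the priors over both values of newsletter send:
  P(traffic spike | viral social-media post) = 0.93147×0.75 + 0.967106×0.25
        = 0.698603 + 0.241777 = 0.940380
Keeping only the newsletter send-present terms gives 0.241777, so
  P(newsletter send | traffic spike, viral social-media post) = 0.241777 / 0.940380 ≈ 0.2571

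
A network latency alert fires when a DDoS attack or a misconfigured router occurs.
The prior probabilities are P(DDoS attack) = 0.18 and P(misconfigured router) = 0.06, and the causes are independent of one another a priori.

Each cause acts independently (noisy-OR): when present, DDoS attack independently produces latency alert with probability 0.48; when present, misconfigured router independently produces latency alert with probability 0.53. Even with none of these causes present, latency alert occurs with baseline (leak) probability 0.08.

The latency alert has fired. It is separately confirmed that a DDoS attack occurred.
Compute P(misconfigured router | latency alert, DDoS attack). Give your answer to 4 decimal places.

Under noisy-OR, P(latency alert | causes) = 1 − (1−0.08)·∏(1−qᵢ) over the active causes.
P(latency alert | DDoS attack) = 0.5216*0.94 + 0.775152*0.06 = 0.490304 + 0.046509 = 0.536813
Restricting to configurations with misconfigured router present: 0.775152*0.06 = 0.046509.
So P(misconfigured router | latency alert, DDoS attack) = 0.046509/0.536813 ≈ 0.0866.

P(misconfigured router | latency alert, DDoS attack) ≈ 0.0866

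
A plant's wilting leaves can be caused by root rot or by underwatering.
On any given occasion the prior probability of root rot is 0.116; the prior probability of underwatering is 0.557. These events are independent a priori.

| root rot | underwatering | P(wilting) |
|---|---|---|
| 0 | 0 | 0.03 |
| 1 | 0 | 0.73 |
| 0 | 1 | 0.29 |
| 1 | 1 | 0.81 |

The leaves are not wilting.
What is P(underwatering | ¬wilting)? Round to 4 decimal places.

P(¬wilting) = 0.97·0.884·0.443 + 0.71·0.884·0.557 + 0.27·0.116·0.443 + 0.19·0.116·0.557 = 0.379864 + 0.349595 + 0.013875 + 0.012276 = 0.755610
Of this, 0.361871 comes from 0.349595 + 0.012276 (the underwatering=true cases).
So P(underwatering | ¬wilting) = 0.361871/0.755610 ≈ 0.4789.

P(underwatering | ¬wilting) ≈ 0.4789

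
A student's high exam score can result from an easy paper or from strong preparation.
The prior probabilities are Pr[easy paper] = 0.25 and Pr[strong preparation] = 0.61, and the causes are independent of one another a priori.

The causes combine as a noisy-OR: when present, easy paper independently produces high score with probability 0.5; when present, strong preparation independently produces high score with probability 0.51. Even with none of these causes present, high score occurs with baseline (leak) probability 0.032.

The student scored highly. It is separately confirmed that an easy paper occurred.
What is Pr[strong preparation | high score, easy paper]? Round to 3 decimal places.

Pr[strong preparation | high score, easy paper] ≈ 0.698

Under noisy-OR, P(high score | causes) = 1 − (1−0.032)·∏(1−qᵢ) over the active causes.
P(high score | easy paper) = 0.516×0.39 + 0.76284×0.61 = 0.201240 + 0.465332 = 0.666572
The strong preparation-present share is 0.76284×0.61 = 0.465332.
P(strong preparation | high score, easy paper) = 0.465332 / 0.666572 ≈ 0.698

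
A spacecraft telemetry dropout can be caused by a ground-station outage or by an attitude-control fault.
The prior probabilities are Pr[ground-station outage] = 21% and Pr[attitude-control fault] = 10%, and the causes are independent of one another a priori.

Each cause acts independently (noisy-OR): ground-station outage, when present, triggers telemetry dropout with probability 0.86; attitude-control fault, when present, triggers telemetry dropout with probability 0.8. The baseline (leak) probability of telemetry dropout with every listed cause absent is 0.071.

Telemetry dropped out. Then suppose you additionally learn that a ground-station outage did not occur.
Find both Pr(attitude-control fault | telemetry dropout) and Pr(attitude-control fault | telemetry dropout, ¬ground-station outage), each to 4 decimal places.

Pr(attitude-control fault | telemetry dropout) ≈ 0.2829; Pr(attitude-control fault | telemetry dropout, ¬ground-station outage) ≈ 0.5603

Under noisy-OR, P(telemetry dropout | causes) = 1 − (1−0.071)·∏(1−qᵢ) over the active causes.
P(telemetry dropout) = 0.071×0.79×0.9 + 0.8142×0.79×0.1 + 0.86994×0.21×0.9 + 0.973988×0.21×0.1 = 0.050481 + 0.064322 + 0.164419 + 0.020454 = 0.299676
Restricting to configurations with attitude-control fault present: 0.064322 + 0.020454 = 0.084776.
Hence the posterior is 0.084776/0.299676 ≈ 0.2829.

Now also conditioning on ground-station outage≠true:
P(telemetry dropout | ¬ground-station outage) = 0.071×0.9 + 0.8142×0.1 = 0.063900 + 0.081420 = 0.145320
Restricting to configurations with attitude-control fault present: 0.8142×0.1 = 0.081420.
P(attitude-control fault | telemetry dropout, ¬ground-station outage) = 0.081420 / 0.145320 ≈ 0.5603
With ground-station outage excluded, attitude-control fault must carry more of the explanatory weight for the telemetry dropout.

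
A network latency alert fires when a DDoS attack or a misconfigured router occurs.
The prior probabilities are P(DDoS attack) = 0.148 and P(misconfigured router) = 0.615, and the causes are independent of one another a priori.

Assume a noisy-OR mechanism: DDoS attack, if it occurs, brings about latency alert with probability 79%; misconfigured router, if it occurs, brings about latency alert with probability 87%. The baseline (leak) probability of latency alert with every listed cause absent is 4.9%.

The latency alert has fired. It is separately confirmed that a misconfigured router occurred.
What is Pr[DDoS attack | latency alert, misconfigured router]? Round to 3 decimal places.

Under noisy-OR, P(latency alert | causes) = 1 − (1−0.049)·∏(1−qᵢ) over the active causes.
P(latency alert | misconfigured router) = 0.87637·0.852 + 0.974038·0.148 = 0.746667 + 0.144158 = 0.890825
The DDoS attack-present share is 0.974038·0.148 = 0.144158.
So P(DDoS attack | latency alert, misconfigured router) = 0.144158/0.890825 ≈ 0.162.

Pr[DDoS attack | latency alert, misconfigured router] ≈ 0.162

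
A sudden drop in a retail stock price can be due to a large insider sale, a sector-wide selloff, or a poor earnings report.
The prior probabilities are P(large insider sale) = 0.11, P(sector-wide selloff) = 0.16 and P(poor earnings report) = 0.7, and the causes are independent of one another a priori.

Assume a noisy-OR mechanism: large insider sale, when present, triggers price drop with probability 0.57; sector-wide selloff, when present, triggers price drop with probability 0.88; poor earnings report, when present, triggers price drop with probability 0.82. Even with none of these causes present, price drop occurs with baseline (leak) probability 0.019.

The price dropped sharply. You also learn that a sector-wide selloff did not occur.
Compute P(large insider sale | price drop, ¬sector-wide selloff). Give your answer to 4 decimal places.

Under noisy-OR, P(price drop | causes) = 1 − (1−0.019)·∏(1−qᵢ) over the active causes.
P(price drop | ¬sector-wide selloff) = 0.019*0.89*0.3 + 0.82342*0.89*0.7 + 0.57817*0.11*0.3 + 0.924071*0.11*0.7 = 0.005073 + 0.512991 + 0.019080 + 0.071153 = 0.608297
Restricting to configurations with large insider sale present: 0.019080 + 0.071153 = 0.090233.
So P(large insider sale | price drop, ¬sector-wide selloff) = 0.090233/0.608297 ≈ 0.1483.

P(large insider sale | price drop, ¬sector-wide selloff) ≈ 0.1483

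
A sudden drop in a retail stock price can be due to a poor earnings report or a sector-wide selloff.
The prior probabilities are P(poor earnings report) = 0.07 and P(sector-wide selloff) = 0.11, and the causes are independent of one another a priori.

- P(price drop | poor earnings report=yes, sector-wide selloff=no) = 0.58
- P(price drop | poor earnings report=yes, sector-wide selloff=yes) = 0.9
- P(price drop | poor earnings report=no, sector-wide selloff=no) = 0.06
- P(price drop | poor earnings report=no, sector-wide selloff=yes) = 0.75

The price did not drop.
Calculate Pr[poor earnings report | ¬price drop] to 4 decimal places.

P(¬price drop) = 0.94*0.93*0.89 + 0.25*0.93*0.11 + 0.42*0.07*0.89 + 0.1*0.07*0.11 = 0.778038 + 0.025575 + 0.026166 + 0.000770 = 0.830549
Restricting to configurations with poor earnings report present: 0.026166 + 0.000770 = 0.026936.
P(poor earnings report | ¬price drop) = 0.026936 / 0.830549 ≈ 0.0324

Pr[poor earnings report | ¬price drop] ≈ 0.0324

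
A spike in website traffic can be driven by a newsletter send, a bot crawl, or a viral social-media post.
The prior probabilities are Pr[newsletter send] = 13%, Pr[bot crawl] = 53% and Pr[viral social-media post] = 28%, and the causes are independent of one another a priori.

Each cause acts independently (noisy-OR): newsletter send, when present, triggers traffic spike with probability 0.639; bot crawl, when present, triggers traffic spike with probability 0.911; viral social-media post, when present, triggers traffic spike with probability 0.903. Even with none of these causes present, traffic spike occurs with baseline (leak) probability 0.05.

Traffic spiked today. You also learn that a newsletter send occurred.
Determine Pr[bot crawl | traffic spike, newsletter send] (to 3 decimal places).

Under noisy-OR, P(traffic spike | causes) = 1 − (1−0.05)·∏(1−qᵢ) over the active causes.
By total probability over the 4 (bot crawl, viral social-media post) configurations:
  P(traffic spike | newsletter send) = 0.65705*0.47*0.72 + 0.966734*0.47*0.28 + 0.969477*0.53*0.72 + 0.997039*0.53*0.28
        = 0.222346 + 0.127222 + 0.369952 + 0.147961 = 0.867481
The terms with bot crawl present sum to 0.517913, so
  P(bot crawl | traffic spike, newsletter send) = 0.517913 / 0.867481 ≈ 0.597

Pr[bot crawl | traffic spike, newsletter send] ≈ 0.597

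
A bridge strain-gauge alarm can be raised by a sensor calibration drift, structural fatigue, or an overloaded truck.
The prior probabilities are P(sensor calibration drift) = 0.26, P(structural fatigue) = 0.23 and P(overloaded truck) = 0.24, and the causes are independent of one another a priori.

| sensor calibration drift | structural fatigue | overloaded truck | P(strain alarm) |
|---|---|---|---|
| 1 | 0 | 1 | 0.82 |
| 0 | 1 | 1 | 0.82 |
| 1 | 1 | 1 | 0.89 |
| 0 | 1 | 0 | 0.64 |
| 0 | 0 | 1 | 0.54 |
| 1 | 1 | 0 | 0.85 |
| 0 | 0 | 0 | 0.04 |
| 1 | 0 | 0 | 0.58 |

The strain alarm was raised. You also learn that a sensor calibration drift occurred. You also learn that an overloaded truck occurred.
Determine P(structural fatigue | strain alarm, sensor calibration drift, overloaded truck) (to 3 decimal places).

P(structural fatigue | strain alarm, sensor calibration drift, overloaded truck) ≈ 0.245

For the numerator, keep only structural fatigue=true terms: 0.89·0.23 = 0.204700
Denominator P(strain alarm | sensor calibration drift, overloaded truck): 0.82·0.77 + 0.89·0.23 = 0.836100
Posterior = 0.204700 / 0.836100 ≈ 0.245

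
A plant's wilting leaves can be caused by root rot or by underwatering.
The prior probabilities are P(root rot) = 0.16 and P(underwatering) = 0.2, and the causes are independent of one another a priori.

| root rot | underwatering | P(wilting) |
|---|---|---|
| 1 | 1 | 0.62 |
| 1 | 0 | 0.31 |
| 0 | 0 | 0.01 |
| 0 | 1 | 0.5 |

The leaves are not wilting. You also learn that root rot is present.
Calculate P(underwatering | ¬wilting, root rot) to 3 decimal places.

P(underwatering | ¬wilting, root rot) ≈ 0.121

P(¬wilting | root rot) = 0.69*0.8 + 0.38*0.2 = 0.552000 + 0.076000 = 0.628000
The underwatering-present share is 0.38*0.2 = 0.076000.
P(underwatering | ¬wilting, root rot) = 0.076000 / 0.628000 ≈ 0.121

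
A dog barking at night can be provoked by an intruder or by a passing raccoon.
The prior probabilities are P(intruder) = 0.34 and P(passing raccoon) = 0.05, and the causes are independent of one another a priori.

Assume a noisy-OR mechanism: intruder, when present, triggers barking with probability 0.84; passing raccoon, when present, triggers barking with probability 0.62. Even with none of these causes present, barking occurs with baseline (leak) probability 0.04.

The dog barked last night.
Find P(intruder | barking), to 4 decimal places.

Under noisy-OR, P(barking | causes) = 1 − (1−0.04)·∏(1−qᵢ) over the active causes.
P(barking) = 0.04·0.66·0.95 + 0.6352·0.66·0.05 + 0.8464·0.34·0.95 + 0.941632·0.34·0.05 = 0.025080 + 0.020962 + 0.273387 + 0.016008 = 0.335437
Restricting to configurations with intruder present: 0.273387 + 0.016008 = 0.289395.
P(intruder | barking) = 0.289395 / 0.335437 ≈ 0.8627

P(intruder | barking) ≈ 0.8627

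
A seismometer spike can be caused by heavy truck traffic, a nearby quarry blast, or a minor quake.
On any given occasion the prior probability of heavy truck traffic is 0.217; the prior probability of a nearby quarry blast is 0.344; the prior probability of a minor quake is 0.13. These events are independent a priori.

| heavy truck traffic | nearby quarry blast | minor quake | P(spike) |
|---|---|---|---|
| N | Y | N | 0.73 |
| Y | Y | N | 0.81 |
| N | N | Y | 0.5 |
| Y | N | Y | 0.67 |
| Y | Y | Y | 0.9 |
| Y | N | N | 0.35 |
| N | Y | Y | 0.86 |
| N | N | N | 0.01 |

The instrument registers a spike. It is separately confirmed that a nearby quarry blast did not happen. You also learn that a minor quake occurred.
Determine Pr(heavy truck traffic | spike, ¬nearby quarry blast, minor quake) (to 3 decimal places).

Numerator (weight on configurations with heavy truck traffic): 0.67×0.217 = 0.145390
Normalizer over all consistent configurations: 0.5×0.783 + 0.67×0.217 = 0.536890
P(heavy truck traffic | spike, ¬nearby quarry blast, minor quake) = 0.145390/0.536890 ≈ 0.271

Pr(heavy truck traffic | spike, ¬nearby quarry blast, minor quake) ≈ 0.271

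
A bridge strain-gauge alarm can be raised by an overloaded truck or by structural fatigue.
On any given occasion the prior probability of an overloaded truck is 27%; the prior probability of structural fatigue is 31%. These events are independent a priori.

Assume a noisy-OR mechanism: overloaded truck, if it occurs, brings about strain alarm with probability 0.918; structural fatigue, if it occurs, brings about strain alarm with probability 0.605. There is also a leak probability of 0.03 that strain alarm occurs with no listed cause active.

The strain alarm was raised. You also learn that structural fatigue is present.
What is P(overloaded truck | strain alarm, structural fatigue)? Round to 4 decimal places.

Under noisy-OR, P(strain alarm | causes) = 1 − (1−0.03)·∏(1−qᵢ) over the active causes.
For the numerator, keep only overloaded truck=true terms: 0.968582×0.27 = 0.261517
Normalizer over all consistent configurations: 0.61685×0.73 + 0.968582×0.27 = 0.711817
Posterior = 0.261517 / 0.711817 ≈ 0.3674

P(overloaded truck | strain alarm, structural fatigue) ≈ 0.3674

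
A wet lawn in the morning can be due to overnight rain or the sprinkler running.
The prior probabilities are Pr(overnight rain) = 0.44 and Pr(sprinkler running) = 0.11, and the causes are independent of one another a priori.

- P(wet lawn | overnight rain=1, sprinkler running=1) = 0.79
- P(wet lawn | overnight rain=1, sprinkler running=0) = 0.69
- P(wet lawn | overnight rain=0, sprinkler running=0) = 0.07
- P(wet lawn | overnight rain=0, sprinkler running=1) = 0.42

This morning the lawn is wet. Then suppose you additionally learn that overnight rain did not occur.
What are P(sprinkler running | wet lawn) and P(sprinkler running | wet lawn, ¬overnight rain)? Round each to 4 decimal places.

P(sprinkler running | wet lawn) ≈ 0.1736; P(sprinkler running | wet lawn, ¬overnight rain) ≈ 0.4258

P(wet lawn) = 0.07*0.56*0.89 + 0.42*0.56*0.11 + 0.69*0.44*0.89 + 0.79*0.44*0.11 = 0.034888 + 0.025872 + 0.270204 + 0.038236 = 0.369200
Restricting to configurations with sprinkler running present: 0.025872 + 0.038236 = 0.064108.
Hence the posterior is 0.064108/0.369200 ≈ 0.1736.

Now also conditioning on overnight rain≠true:
Sum P(wet lawn|·) weighted by the priors over both values of sprinkler running:
  P(wet lawn | ¬overnight rain) = 0.07×0.89 + 0.42×0.11
        = 0.062300 + 0.046200 = 0.108500
The terms with sprinkler running present sum to 0.046200, so
  P(sprinkler running | wet lawn, ¬overnight rain) = 0.046200 / 0.108500 ≈ 0.4258
Ruling out overnight rain raises the posterior on sprinkler running — the flip side of explaining away.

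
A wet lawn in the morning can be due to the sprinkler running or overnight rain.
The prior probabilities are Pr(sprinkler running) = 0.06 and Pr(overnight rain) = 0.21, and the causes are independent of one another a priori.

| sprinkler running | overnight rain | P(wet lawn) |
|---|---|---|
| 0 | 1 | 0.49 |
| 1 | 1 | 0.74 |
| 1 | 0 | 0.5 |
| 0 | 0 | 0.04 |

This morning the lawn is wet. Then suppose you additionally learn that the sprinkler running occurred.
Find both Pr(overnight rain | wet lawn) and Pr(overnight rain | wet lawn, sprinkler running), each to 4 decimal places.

Weight on overnight rain=true, given the evidence: 0.096726 + 0.009324 = 0.106050
Normalizer over all consistent configurations: 0.04×0.94×0.79 + 0.49×0.94×0.21 + 0.5×0.06×0.79 + 0.74×0.06×0.21 = 0.159454
P(overnight rain | wet lawn) = 0.106050/0.159454 ≈ 0.6651

Now condition on the additional information:
For the numerator, keep only overnight rain=true terms: 0.74×0.21 = 0.155400
Denominator P(wet lawn | sprinkler running): 0.5×0.79 + 0.74×0.21 = 0.550400
P(overnight rain | wet lawn, sprinkler running) = 0.155400/0.550400 ≈ 0.2823
The drop from 0.6651 to 0.2823 is the explaining-away (discounting) effect.

Pr(overnight rain | wet lawn) ≈ 0.6651; Pr(overnight rain | wet lawn, sprinkler running) ≈ 0.2823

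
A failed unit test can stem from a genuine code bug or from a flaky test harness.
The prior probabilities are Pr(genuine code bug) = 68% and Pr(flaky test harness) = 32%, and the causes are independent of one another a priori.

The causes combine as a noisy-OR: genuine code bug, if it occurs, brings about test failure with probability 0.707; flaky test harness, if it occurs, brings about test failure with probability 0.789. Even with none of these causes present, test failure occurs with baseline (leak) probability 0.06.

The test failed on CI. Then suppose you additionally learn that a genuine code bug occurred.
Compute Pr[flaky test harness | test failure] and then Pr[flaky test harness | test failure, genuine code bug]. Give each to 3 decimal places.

Pr[flaky test harness | test failure] ≈ 0.452; Pr[flaky test harness | test failure, genuine code bug] ≈ 0.380

Under noisy-OR, P(test failure | causes) = 1 − (1−0.06)·∏(1−qᵢ) over the active causes.
Enumerate the 4 (genuine code bug, flaky test harness) configurations and weight by the priors:
  P(test failure) = 0.06*0.32*0.68 + 0.80166*0.32*0.32 + 0.72458*0.68*0.68 + 0.941886*0.68*0.32
        = 0.013056 + 0.082090 + 0.335046 + 0.204954 = 0.635146
Keeping only the flaky test harness-present terms gives 0.287044, so
  P(flaky test harness | test failure) = 0.287044 / 0.635146 ≈ 0.452

Now also conditioning on genuine code bug=true:
P(test failure | genuine code bug) = 0.72458*0.68 + 0.941886*0.32 = 0.492714 + 0.301404 = 0.794118
The flaky test harness-present share is 0.941886*0.32 = 0.301404.
So P(flaky test harness | test failure, genuine code bug) = 0.301404/0.794118 ≈ 0.380.
The drop from 0.452 to 0.380 is the explaining-away (discounting) effect.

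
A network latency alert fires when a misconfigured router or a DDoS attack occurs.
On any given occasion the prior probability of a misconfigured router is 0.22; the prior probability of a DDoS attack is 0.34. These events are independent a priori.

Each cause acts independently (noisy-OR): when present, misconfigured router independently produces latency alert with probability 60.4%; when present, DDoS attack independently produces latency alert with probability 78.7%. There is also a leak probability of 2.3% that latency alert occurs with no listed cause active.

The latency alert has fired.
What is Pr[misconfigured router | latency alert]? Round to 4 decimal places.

Pr[misconfigured router | latency alert] ≈ 0.4154

Under noisy-OR, P(latency alert | causes) = 1 − (1−0.023)·∏(1−qᵢ) over the active causes.
Numerator (weight on configurations with misconfigured router): 0.089023 + 0.068636 = 0.157659
Denominator P(latency alert): 0.023*0.78*0.66 + 0.791899*0.78*0.34 + 0.613108*0.22*0.66 + 0.917592*0.22*0.34 = 0.379511
Posterior = 0.157659 / 0.379511 ≈ 0.4154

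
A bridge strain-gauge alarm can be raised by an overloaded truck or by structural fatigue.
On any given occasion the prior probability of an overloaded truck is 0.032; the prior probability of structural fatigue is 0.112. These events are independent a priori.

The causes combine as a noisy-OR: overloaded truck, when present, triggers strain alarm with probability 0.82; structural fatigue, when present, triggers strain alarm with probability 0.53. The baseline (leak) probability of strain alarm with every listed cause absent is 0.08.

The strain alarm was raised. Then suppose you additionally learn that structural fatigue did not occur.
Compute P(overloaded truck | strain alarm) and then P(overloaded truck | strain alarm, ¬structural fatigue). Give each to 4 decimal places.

P(overloaded truck | strain alarm) ≈ 0.1717; P(overloaded truck | strain alarm, ¬structural fatigue) ≈ 0.2564

Under noisy-OR, P(strain alarm | causes) = 1 − (1−0.08)·∏(1−qᵢ) over the active causes.
Weight on overloaded truck=true, given the evidence: 0.023710 + 0.003305 = 0.027015
The normalizing constant is 0.08*0.968*0.888 + 0.5676*0.968*0.112 + 0.8344*0.032*0.888 + 0.922168*0.032*0.112 = 0.157319
P(overloaded truck | strain alarm) = 0.027015/0.157319 ≈ 0.1717

With the extra evidence:
Sum P(strain alarm|·) weighted by the priors over both values of overloaded truck:
  P(strain alarm | ¬structural fatigue) = 0.08·0.968 + 0.8344·0.032
        = 0.077440 + 0.026701 = 0.104141
Configurations with overloaded truck contribute 0.026701, so
  P(overloaded truck | strain alarm, ¬structural fatigue) = 0.026701 / 0.104141 ≈ 0.2564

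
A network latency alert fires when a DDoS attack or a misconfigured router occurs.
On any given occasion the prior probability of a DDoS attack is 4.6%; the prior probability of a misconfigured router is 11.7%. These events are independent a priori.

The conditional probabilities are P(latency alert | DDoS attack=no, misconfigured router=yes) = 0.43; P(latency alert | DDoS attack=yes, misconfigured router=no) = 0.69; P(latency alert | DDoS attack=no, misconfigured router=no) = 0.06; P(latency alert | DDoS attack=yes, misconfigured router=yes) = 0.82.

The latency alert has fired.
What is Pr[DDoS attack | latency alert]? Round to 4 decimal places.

Pr[DDoS attack | latency alert] ≈ 0.2477

P(latency alert) = 0.06·0.954·0.883 + 0.43·0.954·0.117 + 0.69·0.046·0.883 + 0.82·0.046·0.117 = 0.050543 + 0.047996 + 0.028026 + 0.004413 = 0.130978
Restricting to configurations with DDoS attack present: 0.028026 + 0.004413 = 0.032439.
P(DDoS attack | latency alert) = 0.032439 / 0.130978 ≈ 0.2477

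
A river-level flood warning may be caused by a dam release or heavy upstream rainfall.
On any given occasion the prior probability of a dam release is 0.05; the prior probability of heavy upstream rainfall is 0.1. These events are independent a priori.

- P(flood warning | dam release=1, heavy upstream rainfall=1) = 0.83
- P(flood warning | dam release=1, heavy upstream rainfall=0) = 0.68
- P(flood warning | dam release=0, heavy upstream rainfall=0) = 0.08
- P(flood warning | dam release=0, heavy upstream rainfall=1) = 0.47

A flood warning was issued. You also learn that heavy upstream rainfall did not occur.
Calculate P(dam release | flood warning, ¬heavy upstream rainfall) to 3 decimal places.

P(dam release | flood warning, ¬heavy upstream rainfall) ≈ 0.309

By total probability over both values of dam release:
  P(flood warning | ¬heavy upstream rainfall) = 0.08×0.95 + 0.68×0.05
        = 0.076000 + 0.034000 = 0.110000
Keeping only the dam release-present terms gives 0.034000, so
  P(dam release | flood warning, ¬heavy upstream rainfall) = 0.034000 / 0.110000 ≈ 0.309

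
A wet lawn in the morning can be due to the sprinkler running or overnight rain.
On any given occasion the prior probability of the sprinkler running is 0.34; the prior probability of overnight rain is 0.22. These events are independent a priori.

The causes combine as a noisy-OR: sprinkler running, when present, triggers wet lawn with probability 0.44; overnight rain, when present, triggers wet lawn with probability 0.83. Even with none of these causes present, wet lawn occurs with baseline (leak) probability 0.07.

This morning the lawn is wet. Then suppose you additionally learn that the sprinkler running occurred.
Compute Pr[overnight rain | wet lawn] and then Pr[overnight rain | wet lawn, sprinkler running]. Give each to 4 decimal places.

Under noisy-OR, P(wet lawn | causes) = 1 − (1−0.07)·∏(1−qᵢ) over the active causes.
For the numerator, keep only overnight rain=true terms: 0.122244 + 0.068178 = 0.190422
Normalizer over all consistent configurations: 0.07×0.66×0.78 + 0.8419×0.66×0.22 + 0.4792×0.34×0.78 + 0.911464×0.34×0.22 = 0.353542
P(overnight rain | wet lawn) = 0.190422/0.353542 ≈ 0.5386

Now condition on the additional information:
Sum P(wet lawn|·) weighted by the priors over both values of overnight rain:
  P(wet lawn | sprinkler running) = 0.4792*0.78 + 0.911464*0.22
        = 0.373776 + 0.200522 = 0.574298
Configurations with overnight rain contribute 0.200522, so
  P(overnight rain | wet lawn, sprinkler running) = 0.200522 / 0.574298 ≈ 0.3492

Pr[overnight rain | wet lawn] ≈ 0.5386; Pr[overnight rain | wet lawn, sprinkler running] ≈ 0.3492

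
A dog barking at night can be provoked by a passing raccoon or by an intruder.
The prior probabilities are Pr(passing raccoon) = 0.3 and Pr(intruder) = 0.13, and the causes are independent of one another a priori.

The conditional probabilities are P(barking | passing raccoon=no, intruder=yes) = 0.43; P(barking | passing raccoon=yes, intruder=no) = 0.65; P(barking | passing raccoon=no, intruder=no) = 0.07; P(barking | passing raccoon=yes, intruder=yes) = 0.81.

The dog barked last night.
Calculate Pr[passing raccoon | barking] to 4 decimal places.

Pr[passing raccoon | barking] ≈ 0.7111

Sum P(barking|·) weighted by the priors over the 4 (passing raccoon, intruder) configurations:
  P(barking) = 0.07*0.7*0.87 + 0.43*0.7*0.13 + 0.65*0.3*0.87 + 0.81*0.3*0.13
        = 0.042630 + 0.039130 + 0.169650 + 0.031590 = 0.283000
Configurations with passing raccoon contribute 0.201240, so
  P(passing raccoon | barking) = 0.201240 / 0.283000 ≈ 0.7111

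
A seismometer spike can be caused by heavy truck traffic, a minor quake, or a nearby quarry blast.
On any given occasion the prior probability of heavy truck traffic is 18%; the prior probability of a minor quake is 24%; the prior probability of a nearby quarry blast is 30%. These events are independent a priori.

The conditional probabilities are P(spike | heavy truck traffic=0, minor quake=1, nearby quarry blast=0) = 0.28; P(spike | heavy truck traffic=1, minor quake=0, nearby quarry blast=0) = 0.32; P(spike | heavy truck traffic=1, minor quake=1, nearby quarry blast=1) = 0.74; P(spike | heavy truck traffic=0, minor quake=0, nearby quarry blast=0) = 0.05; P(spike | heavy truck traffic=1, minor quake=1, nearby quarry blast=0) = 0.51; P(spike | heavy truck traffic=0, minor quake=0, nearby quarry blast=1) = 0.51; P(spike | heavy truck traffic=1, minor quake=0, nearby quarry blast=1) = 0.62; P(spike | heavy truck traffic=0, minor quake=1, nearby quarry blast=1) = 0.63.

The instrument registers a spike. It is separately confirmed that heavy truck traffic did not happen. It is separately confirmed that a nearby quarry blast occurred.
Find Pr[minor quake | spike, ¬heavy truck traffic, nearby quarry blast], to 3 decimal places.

Weight on minor quake=true, given the evidence: 0.63*0.24 = 0.151200
Denominator P(spike | ¬heavy truck traffic, nearby quarry blast): 0.51*0.76 + 0.63*0.24 = 0.538800
P(minor quake | spike, ¬heavy truck traffic, nearby quarry blast) = 0.151200/0.538800 ≈ 0.281

Pr[minor quake | spike, ¬heavy truck traffic, nearby quarry blast] ≈ 0.281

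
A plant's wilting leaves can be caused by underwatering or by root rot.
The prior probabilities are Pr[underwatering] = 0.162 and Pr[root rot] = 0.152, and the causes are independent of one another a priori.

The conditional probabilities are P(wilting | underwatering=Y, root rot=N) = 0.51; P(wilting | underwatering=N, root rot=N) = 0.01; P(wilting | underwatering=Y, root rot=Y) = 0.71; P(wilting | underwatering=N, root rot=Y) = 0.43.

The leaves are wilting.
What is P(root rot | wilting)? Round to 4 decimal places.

P(root rot | wilting) ≈ 0.4836

P(wilting) = 0.01*0.838*0.848 + 0.43*0.838*0.152 + 0.51*0.162*0.848 + 0.71*0.162*0.152 = 0.007106 + 0.054772 + 0.070062 + 0.017483 = 0.149423
The root rot-present share is 0.054772 + 0.017483 = 0.072255.
P(root rot | wilting) = 0.072255 / 0.149423 ≈ 0.4836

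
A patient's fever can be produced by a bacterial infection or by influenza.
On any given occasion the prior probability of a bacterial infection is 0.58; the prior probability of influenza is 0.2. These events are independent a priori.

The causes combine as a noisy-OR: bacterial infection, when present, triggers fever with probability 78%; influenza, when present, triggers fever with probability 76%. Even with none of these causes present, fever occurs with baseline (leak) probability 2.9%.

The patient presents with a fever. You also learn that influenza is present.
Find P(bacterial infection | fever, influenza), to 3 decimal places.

P(bacterial infection | fever, influenza) ≈ 0.631

Under noisy-OR, P(fever | causes) = 1 − (1−0.029)·∏(1−qᵢ) over the active causes.
Numerator (weight on configurations with bacterial infection): 0.948731*0.58 = 0.550264
Denominator P(fever | influenza): 0.76696*0.42 + 0.948731*0.58 = 0.872387
P(bacterial infection | fever, influenza) = 0.550264/0.872387 ≈ 0.631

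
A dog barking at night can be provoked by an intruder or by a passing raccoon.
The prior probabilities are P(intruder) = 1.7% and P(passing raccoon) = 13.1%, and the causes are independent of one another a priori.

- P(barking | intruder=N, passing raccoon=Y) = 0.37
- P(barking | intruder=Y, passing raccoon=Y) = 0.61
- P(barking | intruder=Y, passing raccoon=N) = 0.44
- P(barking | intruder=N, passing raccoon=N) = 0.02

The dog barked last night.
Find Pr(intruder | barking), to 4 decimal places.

By total probability over the 4 (intruder, passing raccoon) configurations:
  P(barking) = 0.02*0.983*0.869 + 0.37*0.983*0.131 + 0.44*0.017*0.869 + 0.61*0.017*0.131
        = 0.017085 + 0.047646 + 0.006500 + 0.001358 = 0.072589
Keeping only the intruder-present terms gives 0.007858, so
  P(intruder | barking) = 0.007858 / 0.072589 ≈ 0.1083

Pr(intruder | barking) ≈ 0.1083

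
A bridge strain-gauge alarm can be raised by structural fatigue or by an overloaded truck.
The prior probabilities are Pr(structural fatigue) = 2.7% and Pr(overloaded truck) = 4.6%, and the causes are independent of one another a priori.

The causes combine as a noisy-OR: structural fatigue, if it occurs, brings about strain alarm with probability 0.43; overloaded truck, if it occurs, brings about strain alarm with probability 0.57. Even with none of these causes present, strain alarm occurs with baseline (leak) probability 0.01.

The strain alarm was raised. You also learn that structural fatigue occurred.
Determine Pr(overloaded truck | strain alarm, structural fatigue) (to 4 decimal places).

Under noisy-OR, P(strain alarm | causes) = 1 − (1−0.01)·∏(1−qᵢ) over the active causes.
Weight on overloaded truck=true, given the evidence: 0.757351·0.046 = 0.034838
The normalizing constant is 0.4357·0.954 + 0.757351·0.046 = 0.450496
Posterior = 0.034838 / 0.450496 ≈ 0.0773

Pr(overloaded truck | strain alarm, structural fatigue) ≈ 0.0773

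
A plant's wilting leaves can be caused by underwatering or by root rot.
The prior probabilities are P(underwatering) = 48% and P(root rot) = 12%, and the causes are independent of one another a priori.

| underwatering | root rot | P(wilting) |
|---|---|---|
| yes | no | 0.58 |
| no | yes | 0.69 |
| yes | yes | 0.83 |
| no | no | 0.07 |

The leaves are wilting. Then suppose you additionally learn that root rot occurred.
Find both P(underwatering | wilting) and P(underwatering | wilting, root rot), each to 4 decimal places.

For the numerator, keep only underwatering=true terms: 0.244992 + 0.047808 = 0.292800
Denominator P(wilting): 0.07*0.52*0.88 + 0.69*0.52*0.12 + 0.58*0.48*0.88 + 0.83*0.48*0.12 = 0.367888
P(underwatering | wilting) = 0.292800/0.367888 ≈ 0.7959

Now also conditioning on root rot=true:
P(wilting | root rot) = 0.69·0.52 + 0.83·0.48 = 0.358800 + 0.398400 = 0.757200
Of this, 0.398400 comes from 0.83·0.48 (the underwatering=true cases).
So P(underwatering | wilting, root rot) = 0.398400/0.757200 ≈ 0.5261.
This is intercausal reasoning (explaining away): once root rot accounts for the wilting, underwatering becomes less likely.

P(underwatering | wilting) ≈ 0.7959; P(underwatering | wilting, root rot) ≈ 0.5261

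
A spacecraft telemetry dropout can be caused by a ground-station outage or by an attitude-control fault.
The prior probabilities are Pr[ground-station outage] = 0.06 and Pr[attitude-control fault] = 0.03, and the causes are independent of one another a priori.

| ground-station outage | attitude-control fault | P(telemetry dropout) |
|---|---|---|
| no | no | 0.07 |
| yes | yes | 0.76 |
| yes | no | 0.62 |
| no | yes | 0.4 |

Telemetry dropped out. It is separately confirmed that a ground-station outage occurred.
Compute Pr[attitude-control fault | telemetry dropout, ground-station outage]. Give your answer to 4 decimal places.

Pr[attitude-control fault | telemetry dropout, ground-station outage] ≈ 0.0365

By total probability over both values of attitude-control fault:
  P(telemetry dropout | ground-station outage) = 0.62×0.97 + 0.76×0.03
        = 0.601400 + 0.022800 = 0.624200
Keeping only the attitude-control fault-present terms gives 0.022800, so
  P(attitude-control fault | telemetry dropout, ground-station outage) = 0.022800 / 0.624200 ≈ 0.0365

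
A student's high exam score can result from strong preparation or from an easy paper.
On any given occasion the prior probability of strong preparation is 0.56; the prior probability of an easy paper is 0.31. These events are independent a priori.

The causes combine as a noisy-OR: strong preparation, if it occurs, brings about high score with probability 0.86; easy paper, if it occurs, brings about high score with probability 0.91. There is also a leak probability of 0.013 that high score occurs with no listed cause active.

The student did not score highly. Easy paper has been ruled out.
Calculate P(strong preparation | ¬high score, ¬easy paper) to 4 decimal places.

Under noisy-OR, P(high score | causes) = 1 − (1−0.013)·∏(1−qᵢ) over the active causes.
By total probability over both values of strong preparation:
  P(¬high score | ¬easy paper) = 0.987*0.44 + 0.13818*0.56
        = 0.434280 + 0.077381 = 0.511661
Configurations with strong preparation contribute 0.077381, so
  P(strong preparation | ¬high score, ¬easy paper) = 0.077381 / 0.511661 ≈ 0.1512

P(strong preparation | ¬high score, ¬easy paper) ≈ 0.1512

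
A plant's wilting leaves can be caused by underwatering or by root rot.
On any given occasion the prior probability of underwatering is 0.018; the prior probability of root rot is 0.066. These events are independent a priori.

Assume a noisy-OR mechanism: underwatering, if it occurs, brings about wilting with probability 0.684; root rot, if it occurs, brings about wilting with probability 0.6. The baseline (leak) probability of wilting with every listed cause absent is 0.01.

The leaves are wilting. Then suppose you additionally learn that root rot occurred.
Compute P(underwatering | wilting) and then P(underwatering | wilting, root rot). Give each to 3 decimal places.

P(underwatering | wilting) ≈ 0.207; P(underwatering | wilting, root rot) ≈ 0.026

Under noisy-OR, P(wilting | causes) = 1 − (1−0.01)·∏(1−qᵢ) over the active causes.
P(wilting) = 0.01*0.982*0.934 + 0.604*0.982*0.066 + 0.68716*0.018*0.934 + 0.874864*0.018*0.066 = 0.009172 + 0.039146 + 0.011553 + 0.001039 = 0.060910
Of this, 0.012592 comes from 0.011553 + 0.001039 (the underwatering=true cases).
So P(underwatering | wilting) = 0.012592/0.060910 ≈ 0.207.

Now condition on the additional information:
Sum P(wilting|·) weighted by the priors over both values of underwatering:
  P(wilting | root rot) = 0.604·0.982 + 0.874864·0.018
        = 0.593128 + 0.015748 = 0.608876
Configurations with underwatering contribute 0.015748, so
  P(underwatering | wilting, root rot) = 0.015748 / 0.608876 ≈ 0.026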